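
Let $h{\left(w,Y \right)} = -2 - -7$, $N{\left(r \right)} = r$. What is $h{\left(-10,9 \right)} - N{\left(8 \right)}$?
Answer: $-3$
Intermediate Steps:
$h{\left(w,Y \right)} = 5$ ($h{\left(w,Y \right)} = -2 + 7 = 5$)
$h{\left(-10,9 \right)} - N{\left(8 \right)} = 5 - 8 = -3$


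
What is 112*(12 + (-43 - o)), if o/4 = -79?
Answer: 31920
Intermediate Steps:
o = -316 (o = 4*(-79) = -316)
112*(12 + (-43 - o)) = 112*(12 + (-43 - 1*(-316))) = 112*(12 + (-43 + 316)) = 112*(12 + 273) = 112*285 = 31920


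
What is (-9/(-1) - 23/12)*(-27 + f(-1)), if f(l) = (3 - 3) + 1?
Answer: -1105/6 ≈ -184.17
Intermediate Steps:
f(l) = 1 (f(l) = 0 + 1 = 1)
(-9/(-1) - 23/12)*(-27 + f(-1)) = (-9/(-1) - 23/12)*(-27 + 1) = (-9*(-1) - 23*1/12)*(-26) = (9 - 23/12)*(-26) = (85/12)*(-26) = -1105/6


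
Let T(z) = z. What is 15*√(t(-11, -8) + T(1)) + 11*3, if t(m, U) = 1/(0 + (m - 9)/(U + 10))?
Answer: 33 + 9*√10/2 ≈ 47.230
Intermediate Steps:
t(m, U) = (10 + U)/(-9 + m) (t(m, U) = 1/(0 + (-9 + m)/(10 + U)) = 1/((-9 + m)/(10 + U)) = (10 + U)/(-9 + m))
15*√(t(-11, -8) + T(1)) + 11*3 = 15*√((10 - 8)/(-9 - 11) + 1) + 11*3 = 15*√(2/(-20) + 1) + 33 = 15*√(-1/20*2 + 1) + 33 = 15*√(-⅒ + 1) + 33 = 15*√(9/10) + 33 = 15*(3*√10/10) + 33 = 9*√10/2 + 33 = 33 + 9*√10/2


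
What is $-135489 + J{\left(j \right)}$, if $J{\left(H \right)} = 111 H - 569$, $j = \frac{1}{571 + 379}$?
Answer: $- \frac{129254989}{950} \approx -1.3606 \cdot 10^{5}$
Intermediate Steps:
$j = \frac{1}{950} \approx 0.0010526$
$J{\left(H \right)} = -569 + 111 H$
$-135489 + J{\left(j \right)} = -135489 + \left(-569 + 111 \cdot \frac{1}{950}\right) = -135489 + \left(-569 + \frac{111}{950}\right) = -135489 - \frac{540439}{950} = - \frac{129254989}{950}$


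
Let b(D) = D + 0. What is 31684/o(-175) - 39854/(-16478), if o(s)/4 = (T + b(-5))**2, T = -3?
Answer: 66536447/527296 ≈ 126.18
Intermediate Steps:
b(D) = D
o(s) = 256 (o(s) = 4*(-3 - 5)**2 = 4*(-8)**2 = 4*64 = 256)
31684/o(-175) - 39854/(-16478) = 31684/256 - 39854/(-16478) = 31684*(1/256) - 39854*(-1/16478) = 7921/64 + 19927/8239 = 66536447/527296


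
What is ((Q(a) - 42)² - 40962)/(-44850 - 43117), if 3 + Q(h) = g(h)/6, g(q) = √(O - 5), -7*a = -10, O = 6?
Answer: 1402271/3166812 ≈ 0.44280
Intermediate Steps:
a = 10/7 (a = -⅐*(-10) = 10/7 ≈ 1.4286)
g(q) = 1 (g(q) = √(6 - 5) = √1 = 1)
Q(h) = -17/6 (Q(h) = -3 + 1/6 = -3 + 1*(⅙) = -3 + ⅙ = -17/6)
((Q(a) - 42)² - 40962)/(-44850 - 43117) = ((-17/6 - 42)² - 40962)/(-44850 - 43117) = ((-269/6)² - 40962)/(-87967) = (72361/36 - 40962)*(-1/87967) = -1402271/36*(-1/87967) = 1402271/3166812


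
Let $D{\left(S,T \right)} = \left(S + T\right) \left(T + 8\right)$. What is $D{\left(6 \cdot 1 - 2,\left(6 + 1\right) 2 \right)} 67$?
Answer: $26532$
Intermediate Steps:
$D{\left(S,T \right)} = \left(8 + T\right) \left(S + T\right)$ ($D{\left(S,T \right)} = \left(S + T\right) \left(8 + T\right) = \left(8 + T\right) \left(S + T\right)$)
$D{\left(6 \cdot 1 - 2,\left(6 + 1\right) 2 \right)} 67 = \left(\left(\left(6 + 1\right) 2\right)^{2} + 8 \left(6 \cdot 1 - 2\right) + 8 \left(6 + 1\right) 2 + \left(6 \cdot 1 - 2\right) \left(6 + 1\right) 2\right) 67 = \left(\left(7 \cdot 2\right)^{2} + 8 \left(6 - 2\right) + 8 \cdot 7 \cdot 2 + \left(6 - 2\right) 7 \cdot 2\right) 67 = \left(14^{2} + 8 \cdot 4 + 8 \cdot 14 + 4 \cdot 14\right) 67 = \left(196 + 32 + 112 + 56\right) 67 = 396 \cdot 67 = 26532$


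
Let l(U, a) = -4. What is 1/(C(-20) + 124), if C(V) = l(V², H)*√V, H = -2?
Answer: 31/3924 + I*√5/1962 ≈ 0.0079001 + 0.0011397*I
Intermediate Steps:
C(V) = -4*√V
1/(C(-20) + 124) = 1/(-8*I*√5 + 124) = 1/(124 - 8*I*√5)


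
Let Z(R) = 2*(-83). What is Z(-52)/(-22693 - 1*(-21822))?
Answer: 166/871 ≈ 0.19059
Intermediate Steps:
Z(R) = -166
Z(-52)/(-22693 - 1*(-21822)) = -166/(-22693 - 1*(-21822)) = -166/(-22693 + 21822) = -166/(-871) = -166*(-1/871) = 166/871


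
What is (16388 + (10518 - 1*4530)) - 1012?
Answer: 21364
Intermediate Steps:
(16388 + (10518 - 1*4530)) - 1012 = (16388 + (10518 - 4530)) - 1012 = (16388 + 5988) - 1012 = 22376 - 1012 = 21364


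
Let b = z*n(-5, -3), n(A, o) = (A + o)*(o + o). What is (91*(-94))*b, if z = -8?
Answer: 3284736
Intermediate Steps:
n(A, o) = 2*o*(A + o) (n(A, o) = (A + o)*(2*o) = 2*o*(A + o))
b = -384 (b = -16*(-3)*(-5 - 3) = -16*(-3)*(-8) = -8*48 = -384)
(91*(-94))*b = (91*(-94))*(-384) = -8554*(-384) = 3284736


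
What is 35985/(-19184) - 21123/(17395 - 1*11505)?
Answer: -308587641/56496880 ≈ -5.4620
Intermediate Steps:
35985/(-19184) - 21123/(17395 - 1*11505) = 35985*(-1/19184) - 21123/(17395 - 11505) = -35985/19184 - 21123/5890 = -308587641/56496880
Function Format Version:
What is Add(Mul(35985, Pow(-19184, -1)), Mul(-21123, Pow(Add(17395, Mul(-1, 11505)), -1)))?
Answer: Rational(-308587641, 56496880) ≈ -5.4620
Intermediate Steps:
Add(Mul(35985, Pow(-19184, -1)), Mul(-21123, Pow(Add(17395, Mul(-1, 11505)), -1))) = Add(Mul(35985, Rational(-1, 19184)), Mul(-21123, Pow(Add(17395, -11505), -1))) = Add(Rational(-35985, 19184), Mul(-21123, Pow(5890, -1))) = Add(Rational(-35985, 19184), Mul(-21123, Rational(1, 5890))) = Add(Rational(-35985, 19184), Rational(-21123, 5890)) = Rational(-308587641, 56496880)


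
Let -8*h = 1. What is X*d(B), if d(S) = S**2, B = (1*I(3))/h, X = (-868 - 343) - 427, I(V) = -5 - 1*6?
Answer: -12684672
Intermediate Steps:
I(V) = -11 (I(V) = -5 - 6 = -11)
h = -1/8 (h = -1/8*1 = -1/8 ≈ -0.12500)
X = -1638 (X = -1211 - 427 = -1638)
B = 88 (B = (1*(-11))/(-1/8) = -11*(-8) = 88)
X*d(B) = -1638*88**2 = -1638*7744 = -12684672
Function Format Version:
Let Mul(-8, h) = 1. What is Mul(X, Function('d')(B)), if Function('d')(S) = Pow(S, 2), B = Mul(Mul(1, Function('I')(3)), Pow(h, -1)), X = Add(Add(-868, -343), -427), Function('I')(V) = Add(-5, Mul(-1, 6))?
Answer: -12684672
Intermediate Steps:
Function('I')(V) = -11 (Function('I')(V) = Add(-5, -6) = -11)
h = Rational(-1, 8) (h = Mul(Rational(-1, 8), 1) = Rational(-1, 8) ≈ -0.12500)
X = -1638 (X = Add(-1211, -427) = -1638)
B = 88 (B = Mul(Mul(1, -11), Pow(Rational(-1, 8), -1)) = Mul(-11, -8) = 88)
Mul(X, Function('d')(B)) = Mul(-1638, Pow(88, 2)) = Mul(-1638, 7744) = -12684672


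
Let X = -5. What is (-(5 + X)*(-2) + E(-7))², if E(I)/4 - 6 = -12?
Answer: 576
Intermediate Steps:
E(I) = -24 (E(I) = 24 + 4*(-12) = 24 - 48 = -24)
(-(5 + X)*(-2) + E(-7))² = (-(5 - 5)*(-2) - 24)² = (-0*(-2) - 24)² = (-1*0 - 24)² = (0 - 24)² = (-24)² = 576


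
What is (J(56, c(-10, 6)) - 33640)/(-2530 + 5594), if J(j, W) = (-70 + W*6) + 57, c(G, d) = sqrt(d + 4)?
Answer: -33653/3064 + 3*sqrt(10)/1532 ≈ -10.977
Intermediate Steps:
c(G, d) = sqrt(4 + d)
J(j, W) = -13 + 6*W (J(j, W) = (-70 + 6*W) + 57 = -13 + 6*W)
(J(56, c(-10, 6)) - 33640)/(-2530 + 5594) = ((-13 + 6*sqrt(4 + 6)) - 33640)/(-2530 + 5594) = ((-13 + 6*sqrt(10)) - 33640)/3064 = (-33653 + 6*sqrt(10))*(1/3064) = -33653/3064 + 3*sqrt(10)/1532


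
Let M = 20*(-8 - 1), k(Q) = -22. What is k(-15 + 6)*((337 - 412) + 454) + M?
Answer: -8518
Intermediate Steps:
M = -180 (M = 20*(-9) = -180)
k(-15 + 6)*((337 - 412) + 454) + M = -22*((337 - 412) + 454) - 180 = -22*(-75 + 454) - 180 = -22*379 - 180 = -8338 - 180 = -8518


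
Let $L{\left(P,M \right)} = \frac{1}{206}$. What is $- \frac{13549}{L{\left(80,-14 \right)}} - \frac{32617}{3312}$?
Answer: $- \frac{9244135945}{3312} \approx -2.7911 \cdot 10^{6}$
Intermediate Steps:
$L{\left(P,M \right)} = \frac{1}{206}$
$- \frac{13549}{L{\left(80,-14 \right)}} - \frac{32617}{3312} = - 13549 \frac{1}{\frac{1}{206}} - \frac{32617}{3312} = \left(-13549\right) 206 - \frac{32617}{3312} = -2791094 - \frac{32617}{3312} = - \frac{9244135945}{3312}$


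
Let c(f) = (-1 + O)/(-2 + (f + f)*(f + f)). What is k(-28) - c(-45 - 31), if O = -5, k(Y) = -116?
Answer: -1339913/11551 ≈ -116.00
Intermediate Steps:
c(f) = -6/(-2 + 4*f²) (c(f) = (-1 - 5)/(-2 + (f + f)*(f + f)) = -6/(-2 + (2*f)*(2*f)) = -6/(-2 + 4*f²))
k(-28) - c(-45 - 31) = -116 - (-3)/(-1 + 2*(-45 - 31)²) = -116 - (-3)/(-1 + 2*(-76)²) = -116 - (-3)/(-1 + 2*5776) = -116 - (-3)/(-1 + 11552) = -116 - (-3)/11551 = -116 - 1*(-3/11551) = -116 + 3/11551 = -1339913/11551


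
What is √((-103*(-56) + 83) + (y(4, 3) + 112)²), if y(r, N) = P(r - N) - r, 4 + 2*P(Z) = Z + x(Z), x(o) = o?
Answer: 10*√173 ≈ 131.53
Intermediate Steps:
P(Z) = -2 + Z (P(Z) = -2 + (Z + Z)/2 = -2 + (2*Z)/2 = -2 + Z)
y(r, N) = -2 - N (y(r, N) = (-2 + (r - N)) - r = (-2 + r - N) - r = -2 - N)
√((-103*(-56) + 83) + (y(4, 3) + 112)²) = √((-103*(-56) + 83) + ((-2 - 1*3) + 112)²) = √((5768 + 83) + ((-2 - 3) + 112)²) = √(5851 + (-5 + 112)²) = √(5851 + 107²) = √(5851 + 11449) = √17300 = 10*√173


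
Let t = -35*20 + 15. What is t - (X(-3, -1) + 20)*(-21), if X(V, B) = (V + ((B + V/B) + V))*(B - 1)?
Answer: -97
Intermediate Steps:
X(V, B) = (-1 + B)*(B + 2*V + V/B) (X(V, B) = (V + (B + V + V/B))*(-1 + B) = (B + 2*V + V/B)*(-1 + B) = (-1 + B)*(B + 2*V + V/B))
t = -685 (t = -700 + 15 = -685)
t - (X(-3, -1) + 20)*(-21) = -685 - (((-1)**2 - 1*(-1) - 1*(-3) - 1*(-3)/(-1) + 2*(-1)*(-3)) + 20)*(-21) = -685 - ((1 + 1 + 3 - 1*(-3)*(-1) + 6) + 20)*(-21) = -685 - ((1 + 1 + 3 - 3 + 6) + 20)*(-21) = -685 - (8 + 20)*(-21) = -685 - 28*(-21) = -685 - 1*(-588) = -685 + 588 = -97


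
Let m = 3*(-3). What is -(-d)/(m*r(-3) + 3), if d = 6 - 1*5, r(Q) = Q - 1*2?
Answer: 1/48 ≈ 0.020833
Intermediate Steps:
r(Q) = -2 + Q (r(Q) = Q - 2 = -2 + Q)
d = 1 (d = 6 - 5 = 1)
m = -9
-(-d)/(m*r(-3) + 3) = -(-1*1)/(-9*(-2 - 3) + 3) = -(-1)/(-9*(-5) + 3) = -(-1)/(45 + 3) = -(-1)/48 = -1*(-1/48) = 1/48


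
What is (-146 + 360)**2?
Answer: 45796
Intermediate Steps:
(-146 + 360)**2 = 214**2 = 45796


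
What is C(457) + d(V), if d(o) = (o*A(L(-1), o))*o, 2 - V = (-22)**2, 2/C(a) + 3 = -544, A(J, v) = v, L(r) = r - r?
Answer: -61253151898/547 ≈ -1.1198e+8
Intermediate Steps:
L(r) = 0
C(a) = -2/547 (C(a) = 2/(-3 - 544) = 2/(-547) = 2*(-1/547) = -2/547)
V = -482 (V = 2 - 1*(-22)**2 = 2 - 1*484 = 2 - 484 = -482)
d(o) = o**3 (d(o) = (o*o)*o = o**2*o = o**3)
C(457) + d(V) = -2/547 + (-482)**3 = -2/547 - 111980168 = -61253151898/547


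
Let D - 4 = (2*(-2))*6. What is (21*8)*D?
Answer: -3360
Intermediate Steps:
D = -20 (D = 4 + (2*(-2))*6 = 4 - 4*6 = 4 - 24 = -20)
(21*8)*D = (21*8)*(-20) = 168*(-20) = -3360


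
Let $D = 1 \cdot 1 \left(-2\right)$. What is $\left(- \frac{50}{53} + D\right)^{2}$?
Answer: $\frac{24336}{2809} \approx 8.6636$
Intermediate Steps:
$D = -2$ ($D = 1 \left(-2\right) = -2$)
$\left(- \frac{50}{53} + D\right)^{2} = \left(- \frac{50}{53} - 2\right)^{2} = \left(- \frac{156}{53}\right)^{2} = \frac{24336}{2809}$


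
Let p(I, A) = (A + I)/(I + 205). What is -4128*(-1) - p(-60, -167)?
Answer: 598787/145 ≈ 4129.6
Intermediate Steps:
p(I, A) = (A + I)/(205 + I)
-4128*(-1) - p(-60, -167) = -4128*(-1) - (-167 - 60)/(205 - 60) = -172*(-24) - (-227)/145 = 4128 - (-227)/145 = 4128 - 1*(-227/145) = 4128 + 227/145 = 598787/145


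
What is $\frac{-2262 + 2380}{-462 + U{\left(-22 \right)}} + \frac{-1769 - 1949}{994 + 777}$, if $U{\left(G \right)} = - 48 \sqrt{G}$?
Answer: $\frac{- 8112 \sqrt{22} + 87577 i}{483 \left(- 77 i + 8 \sqrt{22}\right)} \approx -2.3058 + 0.10058 i$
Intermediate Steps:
$\frac{-2262 + 2380}{-462 + U{\left(-22 \right)}} + \frac{-1769 - 1949}{994 + 777} = \frac{-2262 + 2380}{-462 - 48 \sqrt{-22}} + \frac{-1769 - 1949}{994 + 777} = \frac{118}{-462 - 48 i \sqrt{22}} - \frac{3718}{1771} = \frac{118}{-462 - 48 i \sqrt{22}} - \frac{338}{161} = - \frac{338}{161} + \frac{118}{-462 - 48 i \sqrt{22}}$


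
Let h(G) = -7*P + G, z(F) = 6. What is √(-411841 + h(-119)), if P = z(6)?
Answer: 3*I*√45778 ≈ 641.87*I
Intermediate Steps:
P = 6
h(G) = -42 + G (h(G) = -7*6 + G = -42 + G)
√(-411841 + h(-119)) = √(-411841 + (-42 - 119)) = √(-411841 - 161) = √(-412002) = 3*I*√45778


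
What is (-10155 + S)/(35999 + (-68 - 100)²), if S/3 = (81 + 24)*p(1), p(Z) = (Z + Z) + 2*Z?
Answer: -8895/64223 ≈ -0.13850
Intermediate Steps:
p(Z) = 4*Z (p(Z) = 2*Z + 2*Z = 4*Z)
S = 1260 (S = 3*((81 + 24)*(4*1)) = 3*(105*4) = 3*420 = 1260)
(-10155 + S)/(35999 + (-68 - 100)²) = (-10155 + 1260)/(35999 + (-68 - 100)²) = -8895/(35999 + (-168)²) = -8895/(35999 + 28224) = -8895/64223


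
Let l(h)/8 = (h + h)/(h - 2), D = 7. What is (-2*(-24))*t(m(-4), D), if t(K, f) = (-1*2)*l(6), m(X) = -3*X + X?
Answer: -2304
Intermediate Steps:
l(h) = 16*h/(-2 + h) (l(h) = 8*((h + h)/(h - 2)) = 8*((2*h)/(-2 + h)) = 8*(2*h/(-2 + h)) = 16*h/(-2 + h))
m(X) = -2*X
t(K, f) = -48 (t(K, f) = (-1*2)*(16*6/(-2 + 6)) = -32*6/4 = -2*24 = -48)
(-2*(-24))*t(m(-4), D) = -2*(-24)*(-48) = 48*(-48) = -2304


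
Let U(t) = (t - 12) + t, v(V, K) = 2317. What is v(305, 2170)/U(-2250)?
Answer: -2317/4512 ≈ -0.51352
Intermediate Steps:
U(t) = -12 + 2*t (U(t) = (-12 + t) + t = -12 + 2*t)
v(305, 2170)/U(-2250) = 2317/(-12 + 2*(-2250)) = 2317/(-12 - 4500) = 2317/(-4512) = 2317*(-1/4512) = -2317/4512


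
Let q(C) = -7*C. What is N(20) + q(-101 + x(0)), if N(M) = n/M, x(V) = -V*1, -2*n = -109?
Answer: 28389/40 ≈ 709.72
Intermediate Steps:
n = 109/2 (n = -½*(-109) = 109/2 ≈ 54.500)
x(V) = -V
N(M) = 109/(2*M)
N(20) + q(-101 + x(0)) = (109/2)/20 - 7*(-101 - 1*0) = (109/2)*(1/20) - 7*(-101 + 0) = 109/40 - 7*(-101) = 109/40 + 707 = 28389/40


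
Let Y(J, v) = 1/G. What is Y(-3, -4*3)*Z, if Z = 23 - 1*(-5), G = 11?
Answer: 28/11 ≈ 2.5455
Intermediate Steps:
Y(J, v) = 1/11
Z = 28 (Z = 23 + 5 = 28)
Y(-3, -4*3)*Z = (1/11)*28 = 28/11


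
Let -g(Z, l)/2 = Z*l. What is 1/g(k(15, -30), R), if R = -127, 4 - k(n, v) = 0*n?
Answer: 1/1016 ≈ 0.00098425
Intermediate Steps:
k(n, v) = 4 (k(n, v) = 4 - 0*n = 4 - 1*0 = 4 + 0 = 4)
g(Z, l) = -2*Z*l
1/g(k(15, -30), R) = 1/(-2*4*(-127)) = 1/1016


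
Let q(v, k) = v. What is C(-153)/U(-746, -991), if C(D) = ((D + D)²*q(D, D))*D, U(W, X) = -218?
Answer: -1095962562/109 ≈ -1.0055e+7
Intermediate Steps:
C(D) = 4*D⁴ (C(D) = ((D + D)²*D)*D = ((2*D)²*D)*D = ((4*D²)*D)*D = (4*D³)*D = 4*D⁴)
C(-153)/U(-746, -991) = (4*(-153)⁴)/(-218) = (4*547981281)*(-1/218) = 2191925124*(-1/218) = -1095962562/109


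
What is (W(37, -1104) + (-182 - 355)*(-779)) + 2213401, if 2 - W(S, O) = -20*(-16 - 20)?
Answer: 2631006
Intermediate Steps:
W(S, O) = -718 (W(S, O) = 2 - (-20)*(-16 - 20) = 2 - (-20)*(-36) = 2 - 1*720 = 2 - 720 = -718)
(W(37, -1104) + (-182 - 355)*(-779)) + 2213401 = (-718 + (-182 - 355)*(-779)) + 2213401 = (-718 - 537*(-779)) + 2213401 = (-718 + 418323) + 2213401 = 417605 + 2213401 = 2631006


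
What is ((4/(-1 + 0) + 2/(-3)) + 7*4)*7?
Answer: 490/3 ≈ 163.33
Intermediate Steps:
((4/(-1 + 0) + 2/(-3)) + 7*4)*7 = ((4/(-1) + 2*(-1/3)) + 28)*7 = ((4*(-1) - 2/3) + 28)*7 = ((-4 - 2/3) + 28)*7 = (-14/3 + 28)*7 = (70/3)*7 = 490/3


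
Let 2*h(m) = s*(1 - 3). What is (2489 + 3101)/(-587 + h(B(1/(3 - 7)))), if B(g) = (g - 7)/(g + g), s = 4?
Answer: -5590/591 ≈ -9.4585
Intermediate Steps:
B(g) = (-7 + g)/(2*g) (B(g) = (-7 + g)/((2*g)) = (-7 + g)*(1/(2*g)) = (-7 + g)/(2*g))
h(m) = -4 (h(m) = (4*(1 - 3))/2 = (4*(-2))/2 = (½)*(-8) = -4)
(2489 + 3101)/(-587 + h(B(1/(3 - 7)))) = (2489 + 3101)/(-587 - 4) = 5590/(-591) = 5590*(-1/591) = -5590/591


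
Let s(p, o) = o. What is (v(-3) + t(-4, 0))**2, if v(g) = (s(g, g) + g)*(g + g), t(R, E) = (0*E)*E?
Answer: 1296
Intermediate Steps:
t(R, E) = 0 (t(R, E) = 0*E = 0)
v(g) = 4*g**2 (v(g) = (g + g)*(g + g) = (2*g)*(2*g) = 4*g**2)
(v(-3) + t(-4, 0))**2 = (4*(-3)**2 + 0)**2 = (4*9 + 0)**2 = (36 + 0)**2 = 36**2 = 1296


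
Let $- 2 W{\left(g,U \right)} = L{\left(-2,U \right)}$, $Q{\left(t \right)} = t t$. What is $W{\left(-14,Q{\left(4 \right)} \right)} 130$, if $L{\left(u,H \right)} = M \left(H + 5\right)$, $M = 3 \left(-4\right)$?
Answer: $16380$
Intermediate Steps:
$M = -12$
$Q{\left(t \right)} = t^{2}$
$L{\left(u,H \right)} = -60 - 12 H$ ($L{\left(u,H \right)} = - 12 \left(H + 5\right) = - 12 \left(5 + H\right) = -60 - 12 H$)
$W{\left(g,U \right)} = 30 + 6 U$ ($W{\left(g,U \right)} = - \frac{-60 - 12 U}{2} = 30 + 6 U$)
$W{\left(-14,Q{\left(4 \right)} \right)} 130 = \left(30 + 6 \cdot 4^{2}\right) 130 = \left(30 + 6 \cdot 16\right) 130 = \left(30 + 96\right) 130 = 126 \cdot 130 = 16380$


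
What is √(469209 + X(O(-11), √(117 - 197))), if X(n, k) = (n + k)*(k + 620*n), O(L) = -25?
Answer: 3*√(95181 - 6900*I*√5) ≈ 928.56 - 74.772*I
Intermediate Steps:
X(n, k) = (k + n)*(k + 620*n)
√(469209 + X(O(-11), √(117 - 197))) = √(469209 + ((√(117 - 197))² + 620*(-25)² + 621*√(117 - 197)*(-25))) = √(469209 + ((√(-80))² + 620*625 + 621*√(-80)*(-25))) = √(469209 + ((4*I*√5)² + 387500 + 621*(4*I*√5)*(-25))) = √(469209 + (-80 + 387500 - 62100*I*√5)) = √(469209 + (387420 - 62100*I*√5)) = √(856629 - 62100*I*√5)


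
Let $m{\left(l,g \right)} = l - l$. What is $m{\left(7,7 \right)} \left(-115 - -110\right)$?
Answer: $0$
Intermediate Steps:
$m{\left(l,g \right)} = 0$
$m{\left(7,7 \right)} \left(-115 - -110\right) = 0 \left(-115 - -110\right) = 0 \left(-115 + 110\right) = 0 \left(-5\right) = 0$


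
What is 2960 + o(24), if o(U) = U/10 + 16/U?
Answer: 44446/15 ≈ 2963.1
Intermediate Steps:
o(U) = 16/U + U/10 (o(U) = U*(⅒) + 16/U = U/10 + 16/U = 16/U + U/10)
2960 + o(24) = 2960 + (16/24 + (⅒)*24) = 2960 + (16*(1/24) + 12/5) = 2960 + (⅔ + 12/5) = 2960 + 46/15 = 44446/15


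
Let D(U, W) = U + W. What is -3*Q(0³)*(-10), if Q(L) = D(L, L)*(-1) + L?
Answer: 0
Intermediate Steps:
Q(L) = -L (Q(L) = (L + L)*(-1) + L = (2*L)*(-1) + L = -2*L + L = -L)
-3*Q(0³)*(-10) = -(-3)*0³*(-10) = -(-3)*0*(-10) = -3*0*(-10) = 0*(-10) = 0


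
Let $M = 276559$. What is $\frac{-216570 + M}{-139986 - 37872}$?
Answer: $- \frac{59989}{177858} \approx -0.33729$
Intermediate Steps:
$\frac{-216570 + M}{-139986 - 37872} = \frac{-216570 + 276559}{-139986 - 37872} = \frac{59989}{-139986 - 37872} = \frac{59989}{-177858} = 59989 \left(- \frac{1}{177858}\right) = - \frac{59989}{177858}$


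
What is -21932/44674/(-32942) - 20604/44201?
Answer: -7580231473025/16262110446127 ≈ -0.46613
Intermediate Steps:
-21932/44674/(-32942) - 20604/44201 = -21932*1/44674*(-1/32942) - 20604*1/44201 = -10966/22337*(-1/32942) - 20604/44201 = 5483/367912727 - 20604/44201 = -7580231473025/16262110446127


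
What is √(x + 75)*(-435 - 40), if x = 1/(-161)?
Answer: -475*√1943914/161 ≈ -4113.5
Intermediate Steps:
x = -1/161 ≈ -0.0062112
√(x + 75)*(-435 - 40) = √(-1/161 + 75)*(-435 - 40) = √(12074/161)*(-475) = (√1943914/161)*(-475) = -475*√1943914/161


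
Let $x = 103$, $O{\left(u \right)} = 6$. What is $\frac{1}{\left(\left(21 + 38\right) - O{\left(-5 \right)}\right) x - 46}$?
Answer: $\frac{1}{5413} \approx 0.00018474$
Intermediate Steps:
$\frac{1}{\left(\left(21 + 38\right) - O{\left(-5 \right)}\right) x - 46} = \frac{1}{\left(\left(21 + 38\right) - 6\right) 103 - 46} = \frac{1}{\left(59 - 6\right) 103 - 46} = \frac{1}{53 \cdot 103 - 46} = \frac{1}{5459 - 46} = \frac{1}{5413}$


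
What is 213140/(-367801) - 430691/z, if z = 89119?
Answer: -177403404151/32778057319 ≈ -5.4123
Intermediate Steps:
213140/(-367801) - 430691/z = 213140/(-367801) - 430691/89119 = 213140*(-1/367801) - 430691*1/89119 = -213140/367801 - 430691/89119 = -177403404151/32778057319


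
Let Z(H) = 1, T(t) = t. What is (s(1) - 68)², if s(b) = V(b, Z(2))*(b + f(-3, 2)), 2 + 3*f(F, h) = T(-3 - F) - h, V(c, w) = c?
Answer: 42025/9 ≈ 4669.4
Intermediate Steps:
f(F, h) = -5/3 - F/3 - h/3 (f(F, h) = -⅔ + ((-3 - F) - h)/3 = -⅔ + (-3 - F - h)/3 = -⅔ + (-1 - F/3 - h/3) = -5/3 - F/3 - h/3)
s(b) = b*(-4/3 + b) (s(b) = b*(b + (-5/3 - ⅓*(-3) - ⅓*2)) = b*(b + (-5/3 + 1 - ⅔)) = b*(b - 4/3) = b*(-4/3 + b))
(s(1) - 68)² = ((⅓)*1*(-4 + 3*1) - 68)² = ((⅓)*1*(-4 + 3) - 68)² = ((⅓)*1*(-1) - 68)² = (-⅓ - 68)² = (-205/3)² = 42025/9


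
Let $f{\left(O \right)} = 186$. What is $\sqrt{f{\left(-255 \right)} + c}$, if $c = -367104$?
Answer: $i \sqrt{366918} \approx 605.74 i$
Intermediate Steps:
$\sqrt{f{\left(-255 \right)} + c} = \sqrt{186 - 367104} = \sqrt{-366918} = i \sqrt{366918}$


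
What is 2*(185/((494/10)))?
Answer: 1850/247 ≈ 7.4899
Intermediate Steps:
2*(185/((494/10))) = 2*(185/((494*(1/10)))) = 2*(185/(247/5)) = 2*(185*(5/247)) = 2*(925/247) = 1850/247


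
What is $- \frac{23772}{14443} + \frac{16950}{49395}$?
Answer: $- \frac{61960606}{47560799} \approx -1.3028$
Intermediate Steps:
$- \frac{23772}{14443} + \frac{16950}{49395} = \left(-23772\right) \frac{1}{14443} + 16950 \cdot \frac{1}{49395} = - \frac{23772}{14443} + \frac{1130}{3293} = - \frac{61960606}{47560799}$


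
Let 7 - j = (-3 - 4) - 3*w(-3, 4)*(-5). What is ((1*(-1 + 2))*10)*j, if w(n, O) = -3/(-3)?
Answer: -10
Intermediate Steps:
w(n, O) = 1 (w(n, O) = -3*(-1/3) = 1)
j = -1 (j = 7 - ((-3 - 4) - 3*1*(-5)) = 7 - (-7 - 3*(-5)) = 7 - (-7 + 15) = 7 - 1*8 = 7 - 8 = -1)
((1*(-1 + 2))*10)*j = ((1*(-1 + 2))*10)*(-1) = ((1*1)*10)*(-1) = (1*10)*(-1) = 10*(-1) = -10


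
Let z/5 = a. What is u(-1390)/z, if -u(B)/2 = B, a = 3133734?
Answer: 278/1566867 ≈ 0.00017742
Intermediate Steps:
u(B) = -2*B
z = 15668670 (z = 5*3133734 = 15668670)
u(-1390)/z = -2*(-1390)/15668670 = 2780*(1/15668670) = 278/1566867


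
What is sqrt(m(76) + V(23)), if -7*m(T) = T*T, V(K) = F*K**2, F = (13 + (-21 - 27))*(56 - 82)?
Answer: sqrt(23547678)/7 ≈ 693.23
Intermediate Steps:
F = 910 (F = (13 - 48)*(-26) = -35*(-26) = 910)
V(K) = 910*K**2
m(T) = -T**2/7 (m(T) = -T*T/7 = -T**2/7)
sqrt(m(76) + V(23)) = sqrt(-1/7*76**2 + 910*23**2) = sqrt(-1/7*5776 + 910*529) = sqrt(-5776/7 + 481390) = sqrt(3363954/7) = sqrt(23547678)/7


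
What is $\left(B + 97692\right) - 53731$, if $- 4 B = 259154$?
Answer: $- \frac{41655}{2} \approx -20828.0$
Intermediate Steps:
$B = - \frac{129577}{2}$ ($B = \left(- \frac{1}{4}\right) 259154 = - \frac{129577}{2} \approx -64789.0$)
$\left(B + 97692\right) - 53731 = \left(- \frac{129577}{2} + 97692\right) - 53731 = \frac{65807}{2} - 53731 = - \frac{41655}{2}$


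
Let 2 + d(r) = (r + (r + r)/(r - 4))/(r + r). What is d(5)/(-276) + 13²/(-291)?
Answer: -10333/17848 ≈ -0.57894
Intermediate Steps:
d(r) = -2 + (r + 2*r/(-4 + r))/(2*r) (d(r) = -2 + (r + (r + r)/(r - 4))/(r + r) = -2 + (r + (2*r)/(-4 + r))/((2*r)) = -2 + (r + 2*r/(-4 + r))*(1/(2*r)) = -2 + (r + 2*r/(-4 + r))/(2*r))
d(5)/(-276) + 13²/(-291) = ((14 - 3*5)/(2*(-4 + 5)))/(-276) + 13²/(-291) = ((½)*(14 - 15)/1)*(-1/276) + 169*(-1/291) = ((½)*1*(-1))*(-1/276) - 169/291 = -½*(-1/276) - 169/291 = 1/552 - 169/291 = -10333/17848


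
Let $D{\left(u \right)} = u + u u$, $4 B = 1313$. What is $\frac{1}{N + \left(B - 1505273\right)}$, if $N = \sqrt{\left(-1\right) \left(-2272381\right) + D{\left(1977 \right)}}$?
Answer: $- \frac{24079116}{36237640282649} - \frac{16 \sqrt{6182887}}{36237640282649} \approx -6.6558 \cdot 10^{-7}$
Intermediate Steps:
$B = \frac{1313}{4}$ ($B = \frac{1}{4} \cdot 1313 = \frac{1313}{4} \approx 328.25$)
$D{\left(u \right)} = u + u^{2}$
$N = \sqrt{6182887}$ ($N = \sqrt{\left(-1\right) \left(-2272381\right) + 1977 \left(1 + 1977\right)} = \sqrt{2272381 + 1977 \cdot 1978} = \sqrt{2272381 + 3910506} = \sqrt{6182887} \approx 2486.5$)
$\frac{1}{N + \left(B - 1505273\right)} = \frac{1}{\sqrt{6182887} + \left(\frac{1313}{4} - 1505273\right)} = \frac{1}{\sqrt{6182887} - \frac{6019779}{4}} = \frac{1}{- \frac{6019779}{4} + \sqrt{6182887}}$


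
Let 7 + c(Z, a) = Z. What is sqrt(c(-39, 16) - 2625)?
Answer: I*sqrt(2671) ≈ 51.682*I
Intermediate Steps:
c(Z, a) = -7 + Z
sqrt(c(-39, 16) - 2625) = sqrt((-7 - 39) - 2625) = sqrt(-46 - 2625) = sqrt(-2671) = I*sqrt(2671)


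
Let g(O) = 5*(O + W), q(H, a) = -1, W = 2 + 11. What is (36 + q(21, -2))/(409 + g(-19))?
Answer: 35/379 ≈ 0.092348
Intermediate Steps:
W = 13
g(O) = 65 + 5*O (g(O) = 5*(O + 13) = 5*(13 + O) = 65 + 5*O)
(36 + q(21, -2))/(409 + g(-19)) = (36 - 1)/(409 + (65 + 5*(-19))) = 35/(409 + (65 - 95)) = 35/(409 - 30) = 35/379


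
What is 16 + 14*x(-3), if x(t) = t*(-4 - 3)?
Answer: 310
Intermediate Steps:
x(t) = -7*t (x(t) = t*(-7) = -7*t)
16 + 14*x(-3) = 16 + 14*(-7*(-3)) = 16 + 14*21 = 16 + 294 = 310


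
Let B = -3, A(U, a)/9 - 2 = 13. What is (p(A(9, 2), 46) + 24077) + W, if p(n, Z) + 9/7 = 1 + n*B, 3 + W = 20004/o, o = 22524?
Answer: 310994906/13139 ≈ 23670.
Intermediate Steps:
A(U, a) = 135 (A(U, a) = 18 + 9*13 = 18 + 117 = 135)
W = -3964/1877 (W = -3 + 20004/22524 = -3 + 20004*(1/22524) = -3 + 1667/1877 = -3964/1877 ≈ -2.1119)
p(n, Z) = -2/7 - 3*n (p(n, Z) = -9/7 + (1 + n*(-3)) = -9/7 + (1 - 3*n) = -2/7 - 3*n)
(p(A(9, 2), 46) + 24077) + W = ((-2/7 - 3*135) + 24077) - 3964/1877 = ((-2/7 - 405) + 24077) - 3964/1877 = (-2837/7 + 24077) - 3964/1877 = 165702/7 - 3964/1877 = 310994906/13139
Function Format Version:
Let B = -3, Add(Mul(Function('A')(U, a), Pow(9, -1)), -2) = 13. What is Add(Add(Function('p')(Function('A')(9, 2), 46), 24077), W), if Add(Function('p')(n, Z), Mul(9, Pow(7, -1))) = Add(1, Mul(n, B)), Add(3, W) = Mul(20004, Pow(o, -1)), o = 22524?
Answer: Rational(310994906, 13139) ≈ 23670.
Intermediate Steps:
Function('A')(U, a) = 135 (Function('A')(U, a) = Add(18, Mul(9, 13)) = Add(18, 117) = 135)
W = Rational(-3964, 1877) (W = Add(-3, Mul(20004, Pow(22524, -1))) = Add(-3, Mul(20004, Rational(1, 22524))) = Add(-3, Rational(1667, 1877)) = Rational(-3964, 1877) ≈ -2.1119)
Function('p')(n, Z) = Add(Rational(-2, 7), Mul(-3, n)) (Function('p')(n, Z) = Add(Rational(-9, 7), Add(1, Mul(n, -3))) = Add(Rational(-9, 7), Add(1, Mul(-3, n))) = Add(Rational(-2, 7), Mul(-3, n)))
Add(Add(Function('p')(Function('A')(9, 2), 46), 24077), W) = Add(Add(Add(Rational(-2, 7), Mul(-3, 135)), 24077), Rational(-3964, 1877)) = Add(Add(Add(Rational(-2, 7), -405), 24077), Rational(-3964, 1877)) = Add(Add(Rational(-2837, 7), 24077), Rational(-3964, 1877)) = Add(Rational(165702, 7), Rational(-3964, 1877)) = Rational(310994906, 13139)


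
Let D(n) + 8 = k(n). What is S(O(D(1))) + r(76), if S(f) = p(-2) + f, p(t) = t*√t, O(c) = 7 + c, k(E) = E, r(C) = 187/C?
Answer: 187/76 - 2*I*√2 ≈ 2.4605 - 2.8284*I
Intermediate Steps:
D(n) = -8 + n
p(t) = t^(3/2)
S(f) = f - 2*I*√2 (S(f) = (-2)^(3/2) + f = -2*I*√2 + f = f - 2*I*√2)
S(O(D(1))) + r(76) = ((7 + (-8 + 1)) - 2*I*√2) + 187/76 = ((7 - 7) - 2*I*√2) + 187*(1/76) = (0 - 2*I*√2) + 187/76 = -2*I*√2 + 187/76 = 187/76 - 2*I*√2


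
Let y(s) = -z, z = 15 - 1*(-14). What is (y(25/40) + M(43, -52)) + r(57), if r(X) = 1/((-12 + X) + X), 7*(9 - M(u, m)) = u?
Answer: -18659/714 ≈ -26.133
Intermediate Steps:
M(u, m) = 9 - u/7
r(X) = 1/(-12 + 2*X)
z = 29 (z = 15 + 14 = 29)
y(s) = -29 (y(s) = -1*29 = -29)
(y(25/40) + M(43, -52)) + r(57) = (-29 + (9 - 1/7*43)) + 1/(2*(-6 + 57)) = (-29 + (9 - 43/7)) + (1/2)/51 = (-29 + 20/7) + (1/2)*(1/51) = -183/7 + 1/102 = -18659/714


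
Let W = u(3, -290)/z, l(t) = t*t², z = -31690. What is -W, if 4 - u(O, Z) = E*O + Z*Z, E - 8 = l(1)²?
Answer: -84123/31690 ≈ -2.6546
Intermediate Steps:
l(t) = t³
E = 9 (E = 8 + (1³)² = 8 + 1² = 8 + 1 = 9)
u(O, Z) = 4 - Z² - 9*O (u(O, Z) = 4 - (9*O + Z*Z) = 4 - (9*O + Z²) = 4 - (Z² + 9*O) = 4 + (-Z² - 9*O) = 4 - Z² - 9*O)
W = 84123/31690 (W = (4 - 1*(-290)² - 9*3)/(-31690) = (4 - 1*84100 - 27)*(-1/31690) = (4 - 84100 - 27)*(-1/31690) = -84123*(-1/31690) = 84123/31690 ≈ 2.6546)
-W = -1*84123/31690 = -84123/31690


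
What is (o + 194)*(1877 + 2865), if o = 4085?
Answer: 20291018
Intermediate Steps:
(o + 194)*(1877 + 2865) = (4085 + 194)*(1877 + 2865) = 4279*4742 = 20291018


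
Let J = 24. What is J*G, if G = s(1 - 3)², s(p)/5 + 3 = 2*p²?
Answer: 15000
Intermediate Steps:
s(p) = -15 + 10*p² (s(p) = -15 + 5*(2*p²) = -15 + 10*p²)
G = 625 (G = (-15 + 10*(1 - 3)²)² = (-15 + 10*(-2)²)² = (-15 + 10*4)² = (-15 + 40)² = 25² = 625)
J*G = 24*625 = 15000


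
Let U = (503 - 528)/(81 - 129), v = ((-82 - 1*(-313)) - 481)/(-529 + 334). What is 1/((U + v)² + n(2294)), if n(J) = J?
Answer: 43264/99388241 ≈ 0.00043530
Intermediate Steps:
v = 50/39 (v = ((-82 + 313) - 481)/(-195) = (231 - 481)*(-1/195) = -250*(-1/195) = 50/39 ≈ 1.2821)
U = 25/48 (U = -25/(-48) = -25*(-1/48) = 25/48 ≈ 0.52083)
1/((U + v)² + n(2294)) = 1/((25/48 + 50/39)² + 2294) = 1/((375/208)² + 2294) = 1/(140625/43264 + 2294) = 1/(99388241/43264) = 43264/99388241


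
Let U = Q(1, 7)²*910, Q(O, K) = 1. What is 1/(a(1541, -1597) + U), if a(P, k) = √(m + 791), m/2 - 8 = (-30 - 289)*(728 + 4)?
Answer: 910/1294309 - 3*I*√51801/1294309 ≈ 0.00070308 - 0.00052754*I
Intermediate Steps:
m = -467000 (m = 16 + 2*((-30 - 289)*(728 + 4)) = 16 + 2*(-319*732) = 16 + 2*(-233508) = 16 - 467016 = -467000)
a(P, k) = 3*I*√51801 (a(P, k) = √(-467000 + 791) = √(-466209) = 3*I*√51801)
U = 910 (U = 1²*910 = 1*910 = 910)
1/(a(1541, -1597) + U) = 1/(3*I*√51801 + 910) = 1/(910 + 3*I*√51801)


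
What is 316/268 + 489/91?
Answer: 39952/6097 ≈ 6.5527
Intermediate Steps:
316/268 + 489/91 = 316*(1/268) + 489*(1/91) = 79/67 + 489/91 = 39952/6097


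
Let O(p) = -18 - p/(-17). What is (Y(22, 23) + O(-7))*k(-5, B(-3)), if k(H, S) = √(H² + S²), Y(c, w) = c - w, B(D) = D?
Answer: -330*√34/17 ≈ -113.19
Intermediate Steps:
O(p) = -18 + p/17 (O(p) = -18 - p*(-1)/17 = -18 - (-1)*p/17 = -18 + p/17)
(Y(22, 23) + O(-7))*k(-5, B(-3)) = ((22 - 1*23) + (-18 + (1/17)*(-7)))*√((-5)² + (-3)²) = ((22 - 23) + (-18 - 7/17))*√(25 + 9) = (-1 - 313/17)*√34 = -330*√34/17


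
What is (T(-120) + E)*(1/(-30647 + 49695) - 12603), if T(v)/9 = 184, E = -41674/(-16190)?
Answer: -3223109336443051/154193560 ≈ -2.0903e+7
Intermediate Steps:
E = 20837/8095 (E = -41674*(-1/16190) = 20837/8095 ≈ 2.5741)
T(v) = 1656 (T(v) = 9*184 = 1656)
(T(-120) + E)*(1/(-30647 + 49695) - 12603) = (1656 + 20837/8095)*(1/(-30647 + 49695) - 12603) = 13426157*(1/19048 - 12603)/8095 = (13426157/8095)*(-240061943/19048) = -3223109336443051/154193560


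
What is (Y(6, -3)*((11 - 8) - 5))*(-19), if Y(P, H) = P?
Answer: 228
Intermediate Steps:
(Y(6, -3)*((11 - 8) - 5))*(-19) = (6*((11 - 8) - 5))*(-19) = (6*(3 - 5))*(-19) = (6*(-2))*(-19) = -12*(-19) = 228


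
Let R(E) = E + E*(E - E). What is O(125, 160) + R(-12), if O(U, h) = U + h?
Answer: 273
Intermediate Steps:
R(E) = E (R(E) = E + E*0 = E + 0 = E)
O(125, 160) + R(-12) = (125 + 160) - 12 = 285 - 12 = 273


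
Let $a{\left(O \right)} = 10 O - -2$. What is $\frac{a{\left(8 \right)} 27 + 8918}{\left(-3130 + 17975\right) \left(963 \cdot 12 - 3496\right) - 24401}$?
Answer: $\frac{11132}{119626299} \approx 9.3056 \cdot 10^{-5}$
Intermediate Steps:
$a{\left(O \right)} = 2 + 10 O$ ($a{\left(O \right)} = 10 O + 2 = 2 + 10 O$)
$\frac{a{\left(8 \right)} 27 + 8918}{\left(-3130 + 17975\right) \left(963 \cdot 12 - 3496\right) - 24401} = \frac{\left(2 + 10 \cdot 8\right) 27 + 8918}{\left(-3130 + 17975\right) \left(963 \cdot 12 - 3496\right) - 24401} = \frac{\left(2 + 80\right) 27 + 8918}{14845 \left(11556 - 3496\right) - 24401} = \frac{82 \cdot 27 + 8918}{14845 \cdot 8060 - 24401} = \frac{2214 + 8918}{119650700 - 24401} = \frac{11132}{119626299}$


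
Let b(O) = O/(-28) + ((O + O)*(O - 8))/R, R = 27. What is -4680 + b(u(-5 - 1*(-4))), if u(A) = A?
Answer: -393061/84 ≈ -4679.3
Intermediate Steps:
b(O) = -O/28 + 2*O*(-8 + O)/27 (b(O) = O/(-28) + ((O + O)*(O - 8))/27 = O*(-1/28) + ((2*O)*(-8 + O))*(1/27) = -O/28 + (2*O*(-8 + O))*(1/27) = -O/28 + 2*O*(-8 + O)/27)
-4680 + b(u(-5 - 1*(-4))) = -4680 + (-5 - 1*(-4))*(-475 + 56*(-5 - 1*(-4)))/756 = -4680 + (-5 + 4)*(-475 + 56*(-5 + 4))/756 = -4680 + (1/756)*(-1)*(-475 + 56*(-1)) = -4680 + (1/756)*(-1)*(-475 - 56) = -4680 + (1/756)*(-1)*(-531) = -4680 + 59/84 = -393061/84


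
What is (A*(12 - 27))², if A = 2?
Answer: 900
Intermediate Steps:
(A*(12 - 27))² = (2*(12 - 27))² = (2*(-15))² = (-30)² = 900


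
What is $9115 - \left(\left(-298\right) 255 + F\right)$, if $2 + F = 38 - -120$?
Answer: $84949$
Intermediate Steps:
$F = 156$ ($F = -2 + \left(38 - -120\right) = -2 + \left(38 + 120\right) = -2 + 158 = 156$)
$9115 - \left(\left(-298\right) 255 + F\right) = 9115 - \left(\left(-298\right) 255 + 156\right) = 9115 - \left(-75990 + 156\right) = 9115 - -75834 = 9115 + 75834 = 84949$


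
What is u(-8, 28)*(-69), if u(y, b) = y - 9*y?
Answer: -4416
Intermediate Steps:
u(y, b) = -8*y
u(-8, 28)*(-69) = -8*(-8)*(-69) = 64*(-69) = -4416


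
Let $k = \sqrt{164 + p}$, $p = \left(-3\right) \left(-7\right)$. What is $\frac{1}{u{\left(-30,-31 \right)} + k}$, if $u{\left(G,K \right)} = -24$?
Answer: $- \frac{24}{391} - \frac{\sqrt{185}}{391} \approx -0.096167$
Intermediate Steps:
$p = 21$
$k = \sqrt{185}$ ($k = \sqrt{164 + 21} = \sqrt{185} \approx 13.601$)
$\frac{1}{u{\left(-30,-31 \right)} + k} = \frac{1}{-24 + \sqrt{185}}$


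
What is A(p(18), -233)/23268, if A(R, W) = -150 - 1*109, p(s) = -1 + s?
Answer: -37/3324 ≈ -0.011131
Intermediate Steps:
A(R, W) = -259 (A(R, W) = -150 - 109 = -259)
A(p(18), -233)/23268 = -259/23268 = -259*1/23268 = -37/3324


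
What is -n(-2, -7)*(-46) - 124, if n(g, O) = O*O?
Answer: 2130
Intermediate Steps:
n(g, O) = O**2
-n(-2, -7)*(-46) - 124 = -1*(-7)**2*(-46) - 124 = -1*49*(-46) - 124 = -49*(-46) - 124 = 2254 - 124 = 2130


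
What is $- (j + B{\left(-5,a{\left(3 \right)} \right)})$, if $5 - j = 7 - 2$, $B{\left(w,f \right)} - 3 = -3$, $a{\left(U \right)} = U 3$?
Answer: $0$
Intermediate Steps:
$a{\left(U \right)} = 3 U$
$B{\left(w,f \right)} = 0$ ($B{\left(w,f \right)} = 3 - 3 = 0$)
$j = 0$ ($j = 5 - \left(7 - 2\right) = 5 - 5 = 0$)
$- (j + B{\left(-5,a{\left(3 \right)} \right)}) = - (0 + 0) = \left(-1\right) 0 = 0$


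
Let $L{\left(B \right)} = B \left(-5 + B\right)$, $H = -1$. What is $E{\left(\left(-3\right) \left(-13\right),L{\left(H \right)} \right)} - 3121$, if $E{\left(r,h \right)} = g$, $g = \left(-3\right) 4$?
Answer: $-3133$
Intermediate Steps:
$g = -12$
$E{\left(r,h \right)} = -12$
$E{\left(\left(-3\right) \left(-13\right),L{\left(H \right)} \right)} - 3121 = -12 - 3121 = -3133$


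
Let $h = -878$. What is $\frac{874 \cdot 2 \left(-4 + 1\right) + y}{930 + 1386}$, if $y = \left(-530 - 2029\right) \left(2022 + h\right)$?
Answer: $- \frac{244395}{193} \approx -1266.3$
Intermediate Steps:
$y = -2927496$ ($y = \left(-530 - 2029\right) \left(2022 - 878\right) = \left(-2559\right) 1144 = -2927496$)
$\frac{874 \cdot 2 \left(-4 + 1\right) + y}{930 + 1386} = \frac{874 \cdot 2 \left(-4 + 1\right) - 2927496}{930 + 1386} = \frac{874 \cdot 2 \left(-3\right) - 2927496}{2316} = \left(874 \left(-6\right) - 2927496\right) \frac{1}{2316} = \left(-5244 - 2927496\right) \frac{1}{2316} = \left(-2932740\right) \frac{1}{2316} = - \frac{244395}{193}$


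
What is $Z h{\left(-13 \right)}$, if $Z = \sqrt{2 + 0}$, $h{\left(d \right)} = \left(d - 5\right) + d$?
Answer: $- 31 \sqrt{2} \approx -43.841$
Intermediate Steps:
$h{\left(d \right)} = -5 + 2 d$ ($h{\left(d \right)} = \left(-5 + d\right) + d = -5 + 2 d$)
$Z = \sqrt{2} \approx 1.4142$
$Z h{\left(-13 \right)} = \sqrt{2} \left(-5 + 2 \left(-13\right)\right) = \sqrt{2} \left(-5 - 26\right) = \sqrt{2} \left(-31\right) = - 31 \sqrt{2}$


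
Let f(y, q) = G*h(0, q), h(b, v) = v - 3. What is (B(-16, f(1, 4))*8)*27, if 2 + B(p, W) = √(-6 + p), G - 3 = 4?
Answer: -432 + 216*I*√22 ≈ -432.0 + 1013.1*I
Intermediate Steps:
G = 7 (G = 3 + 4 = 7)
h(b, v) = -3 + v
f(y, q) = -21 + 7*q (f(y, q) = 7*(-3 + q) = -21 + 7*q)
B(p, W) = -2 + √(-6 + p)
(B(-16, f(1, 4))*8)*27 = ((-2 + √(-6 - 16))*8)*27 = ((-2 + √(-22))*8)*27 = ((-2 + I*√22)*8)*27 = (-16 + 8*I*√22)*27 = -432 + 216*I*√22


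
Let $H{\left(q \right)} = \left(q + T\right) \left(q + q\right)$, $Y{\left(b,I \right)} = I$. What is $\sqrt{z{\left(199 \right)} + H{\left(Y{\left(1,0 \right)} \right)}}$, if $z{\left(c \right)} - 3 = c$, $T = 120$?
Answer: $\sqrt{202} \approx 14.213$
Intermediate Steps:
$z{\left(c \right)} = 3 + c$
$H{\left(q \right)} = 2 q \left(120 + q\right)$ ($H{\left(q \right)} = \left(q + 120\right) \left(q + q\right) = \left(120 + q\right) 2 q = 2 q \left(120 + q\right)$)
$\sqrt{z{\left(199 \right)} + H{\left(Y{\left(1,0 \right)} \right)}} = \sqrt{\left(3 + 199\right) + 2 \cdot 0 \left(120 + 0\right)} = \sqrt{202 + 2 \cdot 0 \cdot 120} = \sqrt{202 + 0} = \sqrt{202}$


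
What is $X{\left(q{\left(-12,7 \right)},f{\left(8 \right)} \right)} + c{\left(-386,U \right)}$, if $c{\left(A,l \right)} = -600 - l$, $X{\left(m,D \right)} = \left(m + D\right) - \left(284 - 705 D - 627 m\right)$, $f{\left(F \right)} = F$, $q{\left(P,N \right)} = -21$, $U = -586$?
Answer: $-7838$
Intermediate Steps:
$X{\left(m,D \right)} = -284 + 628 m + 706 D$ ($X{\left(m,D \right)} = \left(D + m\right) + \left(-284 + 627 m + 705 D\right) = -284 + 628 m + 706 D$)
$X{\left(q{\left(-12,7 \right)},f{\left(8 \right)} \right)} + c{\left(-386,U \right)} = \left(-284 + 628 \left(-21\right) + 706 \cdot 8\right) - 14 = \left(-284 - 13188 + 5648\right) + \left(-600 + 586\right) = -7824 - 14 = -7838$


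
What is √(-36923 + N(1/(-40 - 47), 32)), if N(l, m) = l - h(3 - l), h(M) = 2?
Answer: 2*I*√69871353/87 ≈ 192.16*I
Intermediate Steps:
N(l, m) = -2 + l (N(l, m) = l - 1*2 = l - 2 = -2 + l)
√(-36923 + N(1/(-40 - 47), 32)) = √(-36923 + (-2 + 1/(-40 - 47))) = √(-36923 + (-2 + 1/(-87))) = √(-36923 + (-2 - 1/87)) = √(-36923 - 175/87) = √(-3212476/87) = 2*I*√69871353/87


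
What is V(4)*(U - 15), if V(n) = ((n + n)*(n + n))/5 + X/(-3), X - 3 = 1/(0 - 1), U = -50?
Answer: -2366/3 ≈ -788.67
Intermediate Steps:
X = 2 (X = 3 + 1/(0 - 1) = 3 + 1/(-1) = 3 - 1 = 2)
V(n) = -⅔ + 4*n²/5 (V(n) = ((n + n)*(n + n))/5 + 2/(-3) = ((2*n)*(2*n))*(⅕) + 2*(-⅓) = (4*n²)*(⅕) - ⅔ = 4*n²/5 - ⅔ = -⅔ + 4*n²/5)
V(4)*(U - 15) = (-⅔ + (⅘)*4²)*(-50 - 15) = (-⅔ + (⅘)*16)*(-65) = (-⅔ + 64/5)*(-65) = (182/15)*(-65) = -2366/3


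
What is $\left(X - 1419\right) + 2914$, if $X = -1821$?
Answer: $-326$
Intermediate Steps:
$\left(X - 1419\right) + 2914 = \left(-1821 - 1419\right) + 2914 = -3240 + 2914 = -326$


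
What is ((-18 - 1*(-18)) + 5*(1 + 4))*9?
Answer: 225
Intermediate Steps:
((-18 - 1*(-18)) + 5*(1 + 4))*9 = ((-18 + 18) + 5*5)*9 = (0 + 25)*9 = 25*9 = 225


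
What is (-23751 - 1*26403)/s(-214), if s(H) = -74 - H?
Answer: -25077/70 ≈ -358.24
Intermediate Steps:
(-23751 - 1*26403)/s(-214) = (-23751 - 1*26403)/(-74 - 1*(-214)) = (-23751 - 26403)/(-74 + 214) = -50154/140 = -50154*1/140 = -25077/70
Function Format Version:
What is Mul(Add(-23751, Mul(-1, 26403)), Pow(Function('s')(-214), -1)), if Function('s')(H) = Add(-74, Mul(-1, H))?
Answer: Rational(-25077, 70) ≈ -358.24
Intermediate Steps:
Mul(Add(-23751, Mul(-1, 26403)), Pow(Function('s')(-214), -1)) = Mul(Add(-23751, Mul(-1, 26403)), Pow(Add(-74, Mul(-1, -214)), -1)) = Mul(Add(-23751, -26403), Pow(Add(-74, 214), -1)) = Mul(-50154, Pow(140, -1)) = Mul(-50154, Rational(1, 140)) = Rational(-25077, 70)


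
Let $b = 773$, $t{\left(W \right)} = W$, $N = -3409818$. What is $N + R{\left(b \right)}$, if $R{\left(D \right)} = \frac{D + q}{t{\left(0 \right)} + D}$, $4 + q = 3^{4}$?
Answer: $- \frac{2635788464}{773} \approx -3.4098 \cdot 10^{6}$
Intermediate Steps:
$q = 77$ ($q = -4 + 3^{4} = -4 + 81 = 77$)
$R{\left(D \right)} = \frac{77 + D}{D}$ ($R{\left(D \right)} = \frac{D + 77}{0 + D} = \frac{77 + D}{D}$)
$N + R{\left(b \right)} = -3409818 + \frac{77 + 773}{773} = -3409818 + \frac{1}{773} \cdot 850 = -3409818 + \frac{850}{773} = - \frac{2635788464}{773}$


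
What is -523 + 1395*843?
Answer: 1175462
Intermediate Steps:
-523 + 1395*843 = -523 + 1175985 = 1175462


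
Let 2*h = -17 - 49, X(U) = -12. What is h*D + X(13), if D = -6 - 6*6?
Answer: 1374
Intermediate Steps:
h = -33 (h = (-17 - 49)/2 = (½)*(-66) = -33)
D = -42 (D = -6 - 36 = -42)
h*D + X(13) = -33*(-42) - 12 = 1386 - 12 = 1374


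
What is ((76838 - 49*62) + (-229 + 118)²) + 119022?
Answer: 205143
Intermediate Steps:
((76838 - 49*62) + (-229 + 118)²) + 119022 = ((76838 - 3038) + (-111)²) + 119022 = (73800 + 12321) + 119022 = 86121 + 119022 = 205143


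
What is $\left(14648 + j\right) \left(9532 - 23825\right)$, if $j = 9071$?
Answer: $-339015667$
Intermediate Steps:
$\left(14648 + j\right) \left(9532 - 23825\right) = \left(14648 + 9071\right) \left(9532 - 23825\right) = 23719 \left(-14293\right) = -339015667$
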